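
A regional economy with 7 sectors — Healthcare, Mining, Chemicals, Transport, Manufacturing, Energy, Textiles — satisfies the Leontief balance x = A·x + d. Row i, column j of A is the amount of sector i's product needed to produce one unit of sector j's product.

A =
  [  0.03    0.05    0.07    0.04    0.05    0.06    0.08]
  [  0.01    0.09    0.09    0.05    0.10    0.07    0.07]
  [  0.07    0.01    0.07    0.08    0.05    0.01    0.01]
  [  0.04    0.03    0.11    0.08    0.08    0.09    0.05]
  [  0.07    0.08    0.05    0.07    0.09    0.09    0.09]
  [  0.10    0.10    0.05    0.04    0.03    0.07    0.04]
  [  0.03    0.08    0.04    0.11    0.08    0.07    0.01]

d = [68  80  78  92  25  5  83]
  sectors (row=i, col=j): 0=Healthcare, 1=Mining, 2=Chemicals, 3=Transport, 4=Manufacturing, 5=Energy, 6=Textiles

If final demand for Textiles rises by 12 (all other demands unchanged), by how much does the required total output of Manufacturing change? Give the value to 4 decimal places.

Form M = I − A:
  [  0.97   -0.05   -0.07   -0.04   -0.05   -0.06   -0.08]
  [ -0.01    0.91   -0.09   -0.05   -0.10   -0.07   -0.07]
  [ -0.07   -0.01    0.93   -0.08   -0.05   -0.01   -0.01]
  [ -0.04   -0.03   -0.11    0.92   -0.08   -0.09   -0.05]
  [ -0.07   -0.08   -0.05   -0.07    0.91   -0.09   -0.09]
  [ -0.10   -0.10   -0.05   -0.04   -0.03    0.93   -0.04]
  [ -0.03   -0.08   -0.04   -0.11   -0.08   -0.07    0.99]
Leontief inverse L = M⁻¹:
  [  1.0646    0.0921    0.1147    0.0863    0.0956    0.1028    0.1109]
  [  0.0550    1.1449    0.1480    0.1086    0.1605    0.1258    0.1120]
  [  0.0968    0.0368    1.1082    0.1153    0.0851    0.0431    0.0369]
  [  0.0871    0.0797    0.1676    1.1369    0.1353    0.1433    0.0899]
  [  0.1191    0.1432    0.1152    0.1344    1.1567    0.1551    0.1391]
  [  0.1362    0.1485    0.1029    0.0872    0.0810    1.1186    0.0795]
  [  0.0695    0.1277    0.0954    0.1594    0.1335    0.1226    1.0509]
Total output x = L · d:
  x_0 = 1.0646·68 + 0.0921·80 + 0.1147·78 + 0.0863·92 + 0.0956·25 + 0.1028·5 + 0.1109·83 = 108.7523
  x_1 = 0.0550·68 + 1.1449·80 + 0.1480·78 + 0.1086·92 + 0.1605·25 + 0.1258·5 + 0.1120·83 = 130.8033
  x_2 = 0.0968·68 + 0.0368·80 + 1.1082·78 + 0.1153·92 + 0.0851·25 + 0.0431·5 + 0.0369·83 = 111.9850
  x_3 = 0.0871·68 + 0.0797·80 + 0.1676·78 + 1.1369·92 + 0.1353·25 + 0.1433·5 + 0.0899·83 = 141.5239
  x_4 = 0.1191·68 + 0.1432·80 + 0.1152·78 + 0.1344·92 + 1.1567·25 + 0.1551·5 + 0.1391·83 = 82.1427
  x_5 = 0.1362·68 + 0.1485·80 + 0.1029·78 + 0.0872·92 + 0.0810·25 + 1.1186·5 + 0.0795·83 = 51.4076
  x_6 = 0.0695·68 + 0.1277·80 + 0.0954·78 + 0.1594·92 + 0.1335·25 + 0.1226·5 + 1.0509·83 = 128.2261
Δx_4 = L[4,6] · Δd_6 = 0.1391 · 12 = 1.6694

1.6694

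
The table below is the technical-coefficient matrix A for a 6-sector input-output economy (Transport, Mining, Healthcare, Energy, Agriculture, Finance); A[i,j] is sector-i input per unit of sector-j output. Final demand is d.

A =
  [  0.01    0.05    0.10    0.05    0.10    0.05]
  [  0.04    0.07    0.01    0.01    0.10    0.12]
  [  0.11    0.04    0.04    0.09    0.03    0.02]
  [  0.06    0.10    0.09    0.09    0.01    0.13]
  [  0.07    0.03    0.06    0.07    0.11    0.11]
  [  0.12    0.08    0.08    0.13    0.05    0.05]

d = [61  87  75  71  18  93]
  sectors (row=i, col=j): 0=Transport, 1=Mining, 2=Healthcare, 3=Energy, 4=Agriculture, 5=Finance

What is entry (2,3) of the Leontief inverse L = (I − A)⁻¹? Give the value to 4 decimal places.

L[2,3] = 0.1299

Form M = I − A:
  [  0.99   -0.05   -0.10   -0.05   -0.10   -0.05]
  [ -0.04    0.93   -0.01   -0.01   -0.10   -0.12]
  [ -0.11   -0.04    0.96   -0.09   -0.03   -0.02]
  [ -0.06   -0.10   -0.09    0.91   -0.01   -0.13]
  [ -0.07   -0.03   -0.06   -0.07    0.89   -0.11]
  [ -0.12   -0.08   -0.08   -0.13   -0.05    0.95]
Leontief inverse L = M⁻¹:
  [  1.0566    0.0862    0.1371    0.0974    0.1397    0.0989]
  [  0.0846    1.1074    0.0490    0.0572    0.1458    0.1701]
  [  0.1434    0.0758    1.0791    0.1299    0.0661    0.0653]
  [  0.1196    0.1551    0.1421    1.1535    0.0595    0.1936]
  [  0.1267    0.0782    0.1134    0.1329    1.1616    0.1716]
  [  0.1757    0.1359    0.1377    0.1929    0.1048    1.1205]
Total output x = L · d:
  x_0 = 1.0566·61 + 0.0862·87 + 0.1371·75 + 0.0974·71 + 0.1397·18 + 0.0989·93 = 100.8572
  x_1 = 0.0846·61 + 1.1074·87 + 0.0490·75 + 0.0572·71 + 0.1458·18 + 0.1701·93 = 127.6765
  x_2 = 0.1434·61 + 0.0758·87 + 1.0791·75 + 0.1299·71 + 0.0661·18 + 0.0653·93 = 112.7635
  x_3 = 0.1196·61 + 0.1551·87 + 0.1421·75 + 1.1535·71 + 0.0595·18 + 0.1936·93 = 132.4244
  x_4 = 0.1267·61 + 0.0782·87 + 0.1134·75 + 0.1329·71 + 1.1616·18 + 0.1716·93 = 69.3457
  x_5 = 0.1757·61 + 0.1359·87 + 0.1377·75 + 0.1929·71 + 0.1048·18 + 1.1205·93 = 152.6532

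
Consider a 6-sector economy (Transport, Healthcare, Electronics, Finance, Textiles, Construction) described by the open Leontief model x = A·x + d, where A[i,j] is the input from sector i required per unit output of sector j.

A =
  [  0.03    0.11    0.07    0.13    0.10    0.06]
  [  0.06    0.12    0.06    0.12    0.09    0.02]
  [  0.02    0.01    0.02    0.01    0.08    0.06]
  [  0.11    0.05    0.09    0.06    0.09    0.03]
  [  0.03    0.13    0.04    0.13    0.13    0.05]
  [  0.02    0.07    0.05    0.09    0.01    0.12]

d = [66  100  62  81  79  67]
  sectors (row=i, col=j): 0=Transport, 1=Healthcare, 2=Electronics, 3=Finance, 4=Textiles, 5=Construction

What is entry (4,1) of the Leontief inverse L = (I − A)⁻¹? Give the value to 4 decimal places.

Form M = I − A:
  [  0.97   -0.11   -0.07   -0.13   -0.10   -0.06]
  [ -0.06    0.88   -0.06   -0.12   -0.09   -0.02]
  [ -0.02   -0.01    0.98   -0.01   -0.08   -0.06]
  [ -0.11   -0.05   -0.09    0.94   -0.09   -0.03]
  [ -0.03   -0.13   -0.04   -0.13    0.87   -0.05]
  [ -0.02   -0.07   -0.05   -0.09   -0.01    0.88]
Leontief inverse L = M⁻¹:
  [  1.0757    0.1818    0.1194    0.2074    0.1761    0.1027]
  [  0.1045    1.1909    0.1081    0.1961    0.1661    0.0577]
  [  0.0340    0.0412    1.0380    0.0439    0.1091    0.0817]
  [  0.1438    0.1123    0.1307    1.1278    0.1576    0.0687]
  [  0.0786    0.2095    0.0924    0.2151    1.2119    0.0926]
  [  0.0503    0.1151    0.0847    0.1406    0.0533    1.1560]
Total output x = L · d:
  x_0 = 1.0757·66 + 0.1818·100 + 0.1194·62 + 0.2074·81 + 0.1761·79 + 0.1027·67 = 134.1743
  x_1 = 0.1045·66 + 1.1909·100 + 0.1081·62 + 0.1961·81 + 0.1661·79 + 0.0577·67 = 165.5616
  x_2 = 0.0340·66 + 0.0412·100 + 1.0380·62 + 0.0439·81 + 0.1091·79 + 0.0817·67 = 88.3657
  x_3 = 0.1438·66 + 0.1123·100 + 0.1307·62 + 1.1278·81 + 0.1576·79 + 0.0687·67 = 137.2295
  x_4 = 0.0786·66 + 0.2095·100 + 0.0924·62 + 0.2151·81 + 1.2119·79 + 0.0926·67 = 151.2404
  x_5 = 0.0503·66 + 0.1151·100 + 0.0847·62 + 0.1406·81 + 0.0533·79 + 1.1560·67 = 113.1297

L[4,1] = 0.2095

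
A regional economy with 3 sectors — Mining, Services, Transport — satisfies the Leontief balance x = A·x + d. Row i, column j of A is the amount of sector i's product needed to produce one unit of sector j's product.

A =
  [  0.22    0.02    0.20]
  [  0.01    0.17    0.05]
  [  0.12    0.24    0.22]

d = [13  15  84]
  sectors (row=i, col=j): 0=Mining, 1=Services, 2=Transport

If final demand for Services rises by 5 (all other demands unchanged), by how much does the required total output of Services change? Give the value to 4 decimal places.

6.1524

Form M = I − A:
  [  0.78   -0.02   -0.20]
  [ -0.01    0.83   -0.05]
  [ -0.12   -0.24    0.78]
Leontief inverse L = M⁻¹:
  [  1.3379    0.1339    0.3516]
  [  0.0291    1.2305    0.0863]
  [  0.2148    0.3992    1.3627]
Total output x = L · d:
  x_0 = 1.3379·13 + 0.1339·15 + 0.3516·84 = 48.9375
  x_1 = 0.0291·13 + 1.2305·15 + 0.0863·84 = 26.0865
  x_2 = 0.2148·13 + 0.3992·15 + 1.3627·84 = 123.2478
Δx_1 = L[1,1] · Δd_1 = 1.2305 · 5 = 6.1524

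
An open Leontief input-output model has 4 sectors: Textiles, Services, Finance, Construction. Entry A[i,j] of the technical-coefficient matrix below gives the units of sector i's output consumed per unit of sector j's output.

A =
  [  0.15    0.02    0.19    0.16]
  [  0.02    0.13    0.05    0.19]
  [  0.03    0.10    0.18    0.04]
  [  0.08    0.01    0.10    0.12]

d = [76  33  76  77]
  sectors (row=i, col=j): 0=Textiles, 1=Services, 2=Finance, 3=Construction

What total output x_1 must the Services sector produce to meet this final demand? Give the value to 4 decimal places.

72.3349

Form M = I − A:
  [  0.85   -0.02   -0.19   -0.16]
  [ -0.02    0.87   -0.05   -0.19]
  [ -0.03   -0.10    0.82   -0.04]
  [ -0.08   -0.01   -0.10    0.88]
Leontief inverse L = M⁻¹:
  [  1.2126    0.0670    0.3155    0.2493]
  [  0.0568    1.1673    0.1170    0.2677]
  [  0.0570    0.1466    1.2537    0.0990]
  [  0.1174    0.0360    0.1725    1.1733]
Total output x = L · d:
  x_0 = 1.2126·76 + 0.0670·33 + 0.3155·76 + 0.2493·77 = 137.5423
  x_1 = 0.0568·76 + 1.1673·33 + 0.1170·76 + 0.2677·77 = 72.3349
  x_2 = 0.0570·76 + 0.1466·33 + 1.2537·76 + 0.0990·77 = 112.0759
  x_3 = 0.1174·76 + 0.0360·33 + 0.1725·76 + 1.1733·77 = 113.5617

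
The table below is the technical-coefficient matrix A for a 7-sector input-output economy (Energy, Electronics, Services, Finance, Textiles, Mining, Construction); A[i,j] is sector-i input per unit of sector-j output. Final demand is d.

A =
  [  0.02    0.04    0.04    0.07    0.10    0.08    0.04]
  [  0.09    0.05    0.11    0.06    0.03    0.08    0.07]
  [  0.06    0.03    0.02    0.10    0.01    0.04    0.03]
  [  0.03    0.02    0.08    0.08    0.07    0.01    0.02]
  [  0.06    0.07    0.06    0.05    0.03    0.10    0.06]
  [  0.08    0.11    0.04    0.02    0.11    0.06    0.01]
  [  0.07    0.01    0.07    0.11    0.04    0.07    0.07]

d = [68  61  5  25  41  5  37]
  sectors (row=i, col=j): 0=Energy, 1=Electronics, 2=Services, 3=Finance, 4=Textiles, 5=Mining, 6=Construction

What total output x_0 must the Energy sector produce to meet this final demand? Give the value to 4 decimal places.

88.3328

Form M = I − A:
  [  0.98   -0.04   -0.04   -0.07   -0.10   -0.08   -0.04]
  [ -0.09    0.95   -0.11   -0.06   -0.03   -0.08   -0.07]
  [ -0.06   -0.03    0.98   -0.10   -0.01   -0.04   -0.03]
  [ -0.03   -0.02   -0.08    0.92   -0.07   -0.01   -0.02]
  [ -0.06   -0.07   -0.06   -0.05    0.97   -0.10   -0.06]
  [ -0.08   -0.11   -0.04   -0.02   -0.11    0.94   -0.01]
  [ -0.07   -0.01   -0.07   -0.11   -0.04   -0.07    0.93]
Leontief inverse L = M⁻¹:
  [  1.0584    0.0741    0.0787    0.1119    0.1367    0.1204    0.0662]
  [  0.1352    1.0871    0.1542    0.1170    0.0762    0.1275    0.1014]
  [  0.0841    0.0505    1.0489    0.1330    0.0400    0.0653    0.0474]
  [  0.0563    0.0411    0.1082    1.1164    0.0947    0.0378    0.0395]
  [  0.1028    0.1063    0.1020    0.0979    1.0729    0.1439    0.0886]
  [  0.1238    0.1494    0.0848    0.0658    0.1507    1.1106    0.0424]
  [  0.1078    0.0417    0.1101    0.1609    0.0828    0.1096    1.0966]
Total output x = L · d:
  x_0 = 1.0584·68 + 0.0741·61 + 0.0787·5 + 0.1119·25 + 0.1367·41 + 0.1204·5 + 0.0662·37 = 88.3328
  x_1 = 0.1352·68 + 1.0871·61 + 0.1542·5 + 0.1170·25 + 0.0762·41 + 0.1275·5 + 0.1014·37 = 86.7163
  x_2 = 0.0841·68 + 0.0505·61 + 1.0489·5 + 0.1330·25 + 0.0400·41 + 0.0653·5 + 0.0474·37 = 21.0838
  x_3 = 0.0563·68 + 0.0411·61 + 0.1082·5 + 1.1164·25 + 0.0947·41 + 0.0378·5 + 0.0395·37 = 40.3133
  x_4 = 0.1028·68 + 0.1063·61 + 0.1020·5 + 0.0979·25 + 1.0729·41 + 0.1439·5 + 0.0886·37 = 64.4117
  x_5 = 0.1238·68 + 0.1494·61 + 0.0848·5 + 0.0658·25 + 0.1507·41 + 1.1106·5 + 0.0424·37 = 32.9043
  x_6 = 0.1078·68 + 0.0417·61 + 0.1101·5 + 0.1609·25 + 0.0828·41 + 0.1096·5 + 1.0966·37 = 58.9683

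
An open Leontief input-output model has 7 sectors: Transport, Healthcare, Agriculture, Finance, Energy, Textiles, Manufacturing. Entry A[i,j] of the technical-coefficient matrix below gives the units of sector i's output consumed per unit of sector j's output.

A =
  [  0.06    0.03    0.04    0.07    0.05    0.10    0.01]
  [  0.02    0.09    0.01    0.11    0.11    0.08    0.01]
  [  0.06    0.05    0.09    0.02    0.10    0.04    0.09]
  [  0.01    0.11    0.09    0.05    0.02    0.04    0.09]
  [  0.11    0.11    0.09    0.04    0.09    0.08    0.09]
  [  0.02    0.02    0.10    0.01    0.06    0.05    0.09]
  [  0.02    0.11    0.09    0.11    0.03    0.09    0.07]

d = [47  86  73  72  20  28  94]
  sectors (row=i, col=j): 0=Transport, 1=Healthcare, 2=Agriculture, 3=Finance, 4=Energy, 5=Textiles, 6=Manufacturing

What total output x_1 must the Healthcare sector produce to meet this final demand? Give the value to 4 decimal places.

Form M = I − A:
  [  0.94   -0.03   -0.04   -0.07   -0.05   -0.10   -0.01]
  [ -0.02    0.91   -0.01   -0.11   -0.11   -0.08   -0.01]
  [ -0.06   -0.05    0.91   -0.02   -0.10   -0.04   -0.09]
  [ -0.01   -0.11   -0.09    0.95   -0.02   -0.04   -0.09]
  [ -0.11   -0.11   -0.09   -0.04    0.91   -0.08   -0.09]
  [ -0.02   -0.02   -0.10   -0.01   -0.06    0.95   -0.09]
  [ -0.02   -0.11   -0.09   -0.11   -0.03   -0.09    0.93]
Leontief inverse L = M⁻¹:
  [  1.0870    0.0737    0.0886    0.1020    0.0917    0.1414    0.0535]
  [  0.0538    1.1534    0.0673    0.1545    0.1639    0.1319    0.0631]
  [  0.1005    0.1140    1.1524    0.0694    0.1588    0.0988    0.1455]
  [  0.0378    0.1693    0.1428    1.0980    0.0728    0.0897    0.1380]
  [  0.1592    0.1911    0.1681    0.1066    1.1672    0.1577    0.1586]
  [  0.0502    0.0689    0.1517    0.0466    0.1054    1.0939    0.1365]
  [  0.0539    0.1819    0.1584    0.1650    0.0932    0.1498    1.1326]
Total output x = L · d:
  x_0 = 1.0870·47 + 0.0737·86 + 0.0886·73 + 0.1020·72 + 0.0917·20 + 0.1414·28 + 0.0535·94 = 82.0637
  x_1 = 0.0538·47 + 1.1534·86 + 0.0673·73 + 0.1545·72 + 0.1639·20 + 0.1319·28 + 0.0631·94 = 130.6591
  x_2 = 0.1005·47 + 0.1140·86 + 1.1524·73 + 0.0694·72 + 0.1588·20 + 0.0988·28 + 0.1455·94 = 123.2626
  x_3 = 0.0378·47 + 0.1693·86 + 0.1428·73 + 1.0980·72 + 0.0728·20 + 0.0897·28 + 0.1380·94 = 122.7596
  x_4 = 0.1592·47 + 0.1911·86 + 0.1681·73 + 0.1066·72 + 1.1672·20 + 0.1577·28 + 0.1586·94 = 86.5267
  x_5 = 0.0502·47 + 0.0689·86 + 0.1517·73 + 0.0466·72 + 0.1054·20 + 1.0939·28 + 0.1365·94 = 68.2871
  x_6 = 0.0539·47 + 0.1819·86 + 0.1584·73 + 0.1650·72 + 0.0932·20 + 0.1498·28 + 1.1326·94 = 154.1426

130.6591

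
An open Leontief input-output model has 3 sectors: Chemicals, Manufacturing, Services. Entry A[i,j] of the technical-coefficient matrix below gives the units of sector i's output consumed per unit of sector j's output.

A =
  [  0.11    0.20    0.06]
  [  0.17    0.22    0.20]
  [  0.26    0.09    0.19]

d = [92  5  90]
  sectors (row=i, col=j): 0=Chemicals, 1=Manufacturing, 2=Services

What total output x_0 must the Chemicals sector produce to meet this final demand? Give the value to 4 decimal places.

Form M = I − A:
  [  0.89   -0.20   -0.06]
  [ -0.17    0.78   -0.20]
  [ -0.26   -0.09    0.81]
Leontief inverse L = M⁻¹:
  [  1.2394    0.3380    0.1753]
  [  0.3830    1.4241    0.3800]
  [  0.4404    0.2667    1.3330]
Total output x = L · d:
  x_0 = 1.2394·92 + 0.3380·5 + 0.1753·90 = 131.4847
  x_1 = 0.3830·92 + 1.4241·5 + 0.3800·90 = 76.5602
  x_2 = 0.4404·92 + 0.2667·5 + 1.3330·90 = 161.8228

131.4847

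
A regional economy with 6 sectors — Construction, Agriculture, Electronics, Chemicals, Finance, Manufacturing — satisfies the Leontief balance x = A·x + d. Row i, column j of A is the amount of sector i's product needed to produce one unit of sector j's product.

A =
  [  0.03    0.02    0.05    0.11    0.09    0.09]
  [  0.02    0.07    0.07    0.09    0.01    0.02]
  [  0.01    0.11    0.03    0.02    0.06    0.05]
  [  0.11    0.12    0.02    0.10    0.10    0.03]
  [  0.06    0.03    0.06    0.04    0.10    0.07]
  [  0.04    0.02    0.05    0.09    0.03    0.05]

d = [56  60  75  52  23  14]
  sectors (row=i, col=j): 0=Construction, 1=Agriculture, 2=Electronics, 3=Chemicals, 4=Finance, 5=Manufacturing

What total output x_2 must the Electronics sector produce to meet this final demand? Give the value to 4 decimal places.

Form M = I − A:
  [  0.97   -0.02   -0.05   -0.11   -0.09   -0.09]
  [ -0.02    0.93   -0.07   -0.09   -0.01   -0.02]
  [ -0.01   -0.11    0.97   -0.02   -0.06   -0.05]
  [ -0.11   -0.12   -0.02    0.90   -0.10   -0.03]
  [ -0.06   -0.03   -0.06   -0.04    0.90   -0.07]
  [ -0.04   -0.02   -0.05   -0.09   -0.03    0.95]
Leontief inverse L = M⁻¹:
  [  1.0638    0.0589    0.0768    0.1556    0.1335    0.1208]
  [  0.0415    1.1046    0.0887    0.1230    0.0373    0.0385]
  [  0.0273    0.1357    1.0518    0.0508    0.0823    0.0685]
  [  0.1478    0.1660    0.0564    1.1606    0.1516    0.0683]
  [  0.0857    0.0611    0.0860    0.0791    1.1382    0.1003]
  [  0.0638    0.0505    0.0685    0.1243    0.0610    1.0718]
Total output x = L · d:
  x_0 = 1.0638·56 + 0.0589·60 + 0.0768·75 + 0.1556·52 + 0.1335·23 + 0.1208·14 = 81.7241
  x_1 = 0.0415·56 + 1.1046·60 + 0.0887·75 + 0.1230·52 + 0.0373·23 + 0.0385·14 = 83.0426
  x_2 = 0.0273·56 + 0.1357·60 + 1.0518·75 + 0.0508·52 + 0.0823·23 + 0.0685·14 = 94.0460
  x_3 = 0.1478·56 + 0.1660·60 + 0.0564·75 + 1.1606·52 + 0.1516·23 + 0.0683·14 = 87.2615
  x_4 = 0.0857·56 + 0.0611·60 + 0.0860·75 + 0.0791·52 + 1.1382·23 + 0.1003·14 = 46.6122
  x_5 = 0.0638·56 + 0.0505·60 + 0.0685·75 + 0.1243·52 + 0.0610·23 + 1.0718·14 = 34.6148

94.0460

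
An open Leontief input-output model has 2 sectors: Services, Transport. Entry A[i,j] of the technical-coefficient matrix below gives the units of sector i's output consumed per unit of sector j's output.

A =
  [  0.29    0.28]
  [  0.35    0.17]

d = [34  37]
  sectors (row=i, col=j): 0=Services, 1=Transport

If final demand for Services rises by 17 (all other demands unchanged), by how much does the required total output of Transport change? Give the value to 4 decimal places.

12.1107

Form M = I − A:
  [  0.71   -0.28]
  [ -0.35    0.83]
Leontief inverse L = M⁻¹:
  [  1.6894    0.5699]
  [  0.7124    1.4451]
Total output x = L · d:
  x_0 = 1.6894·34 + 0.5699·37 = 78.5264
  x_1 = 0.7124·34 + 1.4451·37 = 77.6918
Δx_1 = L[1,0] · Δd_0 = 0.7124 · 17 = 12.1107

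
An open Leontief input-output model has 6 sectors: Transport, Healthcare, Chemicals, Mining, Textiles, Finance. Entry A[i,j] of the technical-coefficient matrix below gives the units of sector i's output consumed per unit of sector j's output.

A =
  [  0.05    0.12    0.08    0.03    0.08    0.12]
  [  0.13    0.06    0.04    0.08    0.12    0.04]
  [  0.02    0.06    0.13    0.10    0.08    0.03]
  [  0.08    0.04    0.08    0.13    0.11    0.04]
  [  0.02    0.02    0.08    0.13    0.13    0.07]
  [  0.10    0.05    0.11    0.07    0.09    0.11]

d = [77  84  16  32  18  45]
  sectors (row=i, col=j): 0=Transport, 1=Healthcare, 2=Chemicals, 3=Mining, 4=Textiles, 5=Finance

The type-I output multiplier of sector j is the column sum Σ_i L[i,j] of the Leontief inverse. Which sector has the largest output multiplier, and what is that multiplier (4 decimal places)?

Form M = I − A:
  [  0.95   -0.12   -0.08   -0.03   -0.08   -0.12]
  [ -0.13    0.94   -0.04   -0.08   -0.12   -0.04]
  [ -0.02   -0.06    0.87   -0.10   -0.08   -0.03]
  [ -0.08   -0.04   -0.08    0.87   -0.11   -0.04]
  [ -0.02   -0.02   -0.08   -0.13    0.87   -0.07]
  [ -0.10   -0.05   -0.11   -0.07   -0.09    0.89]
Leontief inverse L = M⁻¹:
  [  1.1115    0.1702    0.1593    0.1128    0.1734    0.1816]
  [  0.1834    1.1114    0.1153    0.1617    0.2118    0.1025]
  [  0.0653    0.1000    1.2007    0.1794    0.1606    0.0745]
  [  0.1327    0.0885    0.1594    1.2187    0.2033    0.0980]
  [  0.0685    0.0605    0.1567    0.2179    1.2188    0.1229]
  [  0.1606    0.1070    0.2012    0.1618    0.1905    1.1791]
Total output x = L · d:
  x_0 = 1.1115·77 + 0.1702·84 + 0.1593·16 + 0.1128·32 + 0.1734·18 + 0.1816·45 = 117.3393
  x_1 = 0.1834·77 + 1.1114·84 + 0.1153·16 + 0.1617·32 + 0.2118·18 + 0.1025·45 = 122.9227
  x_2 = 0.0653·77 + 0.1000·84 + 1.2007·16 + 0.1794·32 + 0.1606·18 + 0.0745·45 = 44.6221
  x_3 = 0.1327·77 + 0.0885·84 + 0.1594·16 + 1.2187·32 + 0.2033·18 + 0.0980·45 = 67.2728
  x_4 = 0.0685·77 + 0.0605·84 + 0.1567·16 + 0.2179·32 + 1.2188·18 + 0.1229·45 = 47.3074
  x_5 = 0.1606·77 + 0.1070·84 + 0.2012·16 + 0.1618·32 + 0.1905·18 + 1.1791·45 = 86.2419
Output multipliers (column sums of L):
  Transport: 1.7221
  Healthcare: 1.6377
  Chemicals: 1.9926
  Mining: 2.0524
  Textiles: 2.1583
  Finance: 1.7586

Textiles (2.1583)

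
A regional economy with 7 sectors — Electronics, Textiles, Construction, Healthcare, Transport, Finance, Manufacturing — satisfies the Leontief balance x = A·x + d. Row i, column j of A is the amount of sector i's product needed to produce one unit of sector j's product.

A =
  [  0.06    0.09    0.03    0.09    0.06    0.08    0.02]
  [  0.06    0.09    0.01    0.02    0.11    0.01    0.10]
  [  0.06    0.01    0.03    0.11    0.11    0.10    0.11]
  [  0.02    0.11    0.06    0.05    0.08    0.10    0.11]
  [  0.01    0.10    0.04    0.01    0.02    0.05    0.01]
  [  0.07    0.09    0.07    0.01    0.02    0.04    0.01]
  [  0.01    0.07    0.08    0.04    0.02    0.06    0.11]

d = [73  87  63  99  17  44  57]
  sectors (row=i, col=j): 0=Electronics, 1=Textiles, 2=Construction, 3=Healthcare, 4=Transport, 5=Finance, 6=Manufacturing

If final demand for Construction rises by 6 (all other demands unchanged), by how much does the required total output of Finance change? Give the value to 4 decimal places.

0.5385

Form M = I − A:
  [  0.94   -0.09   -0.03   -0.09   -0.06   -0.08   -0.02]
  [ -0.06    0.91   -0.01   -0.02   -0.11   -0.01   -0.10]
  [ -0.06   -0.01    0.97   -0.11   -0.11   -0.10   -0.11]
  [ -0.02   -0.11   -0.06    0.95   -0.08   -0.10   -0.11]
  [ -0.01   -0.10   -0.04   -0.01    0.98   -0.05   -0.01]
  [ -0.07   -0.09   -0.07   -0.01   -0.02    0.96   -0.01]
  [ -0.01   -0.07   -0.08   -0.04   -0.02   -0.06    0.89]
Leontief inverse L = M⁻¹:
  [  1.0907    0.1514    0.0611    0.1188    0.1041    0.1208    0.0663]
  [  0.0827    1.1441    0.0380    0.0443    0.1452    0.0439    0.1427]
  [  0.0919    0.0833    1.0747    0.1451    0.1540    0.1540    0.1657]
  [  0.0551    0.1795    0.1006    1.0834    0.1297    0.1472    0.1709]
  [  0.0291    0.1314    0.0551    0.0253    1.0474    0.0691    0.0379]
  [  0.0955    0.1302    0.0898    0.0359    0.0562    1.0698    0.0450]
  [  0.0366    0.1190    0.1121    0.0695    0.0596    0.0989    1.1620]
Total output x = L · d:
  x_0 = 1.0907·73 + 0.1514·87 + 0.0611·63 + 0.1188·99 + 0.1041·17 + 0.1208·44 + 0.0663·57 = 119.2633
  x_1 = 0.0827·73 + 1.1441·87 + 0.0380·63 + 0.0443·99 + 0.1452·17 + 0.0439·44 + 0.1427·57 = 124.8951
  x_2 = 0.0919·73 + 0.0833·87 + 1.0747·63 + 0.1451·99 + 0.1540·17 + 0.1540·44 + 0.1657·57 = 114.8650
  x_3 = 0.0551·73 + 0.1795·87 + 0.1006·63 + 1.0834·99 + 0.1297·17 + 0.1472·44 + 0.1709·57 = 151.6546
  x_4 = 0.0291·73 + 0.1314·87 + 0.0551·63 + 0.0253·99 + 1.0474·17 + 0.0691·44 + 0.0379·57 = 42.5350
  x_5 = 0.0955·73 + 0.1302·87 + 0.0898·63 + 0.0359·99 + 0.0562·17 + 1.0698·44 + 0.0450·57 = 78.1068
  x_6 = 0.0366·73 + 0.1190·87 + 0.1121·63 + 0.0695·99 + 0.0596·17 + 0.0989·44 + 1.1620·57 = 98.5705
Δx_5 = L[5,2] · Δd_2 = 0.0898 · 6 = 0.5385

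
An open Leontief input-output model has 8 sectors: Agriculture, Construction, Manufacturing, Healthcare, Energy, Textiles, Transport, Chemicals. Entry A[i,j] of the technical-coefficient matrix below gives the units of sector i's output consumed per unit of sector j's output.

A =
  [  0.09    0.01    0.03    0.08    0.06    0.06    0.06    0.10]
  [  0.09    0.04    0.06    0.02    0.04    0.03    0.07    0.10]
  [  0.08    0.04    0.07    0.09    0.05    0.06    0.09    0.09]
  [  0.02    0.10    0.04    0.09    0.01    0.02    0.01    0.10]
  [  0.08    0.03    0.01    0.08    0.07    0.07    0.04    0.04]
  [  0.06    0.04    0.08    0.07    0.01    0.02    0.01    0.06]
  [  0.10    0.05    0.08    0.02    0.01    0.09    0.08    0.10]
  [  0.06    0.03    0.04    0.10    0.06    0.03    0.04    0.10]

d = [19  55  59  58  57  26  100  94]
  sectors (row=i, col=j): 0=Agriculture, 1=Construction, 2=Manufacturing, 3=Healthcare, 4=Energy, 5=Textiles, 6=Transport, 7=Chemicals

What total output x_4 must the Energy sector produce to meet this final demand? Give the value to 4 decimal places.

99.0224

Form M = I − A:
  [  0.91   -0.01   -0.03   -0.08   -0.06   -0.06   -0.06   -0.10]
  [ -0.09    0.96   -0.06   -0.02   -0.04   -0.03   -0.07   -0.10]
  [ -0.08   -0.04    0.93   -0.09   -0.05   -0.06   -0.09   -0.09]
  [ -0.02   -0.10   -0.04    0.91   -0.01   -0.02   -0.01   -0.10]
  [ -0.08   -0.03   -0.01   -0.08    0.93   -0.07   -0.04   -0.04]
  [ -0.06   -0.04   -0.08   -0.07   -0.01    0.98   -0.01   -0.06]
  [ -0.10   -0.05   -0.08   -0.02   -0.01   -0.09    0.92   -0.10]
  [ -0.06   -0.03   -0.04   -0.10   -0.06   -0.03   -0.04    0.90]
Leontief inverse L = M⁻¹:
  [  1.1512    0.0484    0.0727    0.1475    0.0956    0.1010    0.1005    0.1791]
  [  0.1524    1.0727    0.1020    0.0811    0.0757    0.0713    0.1141    0.1761]
  [  0.1538    0.0862    1.1234    0.1663    0.0904    0.1093    0.1414    0.1845]
  [  0.0672    0.1334    0.0753    1.1415    0.0381    0.0479    0.0437    0.1664]
  [  0.1316    0.0631    0.0457    0.1352    1.0991    0.1040    0.0728    0.1051]
  [  0.1043    0.0690    0.1124    0.1198    0.0365    1.0484    0.0426    0.1200]
  [  0.1725    0.0888    0.1329    0.0907    0.0489    0.1364    1.1308    0.1893]
  [  0.1160    0.0681    0.0792    0.1638    0.0938    0.0672    0.0782    1.1750]
Total output x = L · d:
  x_0 = 1.1512·19 + 0.0484·55 + 0.0727·59 + 0.1475·58 + 0.0956·57 + 0.1010·26 + 0.1005·100 + 0.1791·94 = 72.3387
  x_1 = 0.1524·19 + 1.0727·55 + 0.1020·59 + 0.0811·58 + 0.0757·57 + 0.0713·26 + 0.1141·100 + 0.1761·94 = 106.7489
  x_2 = 0.1538·19 + 0.0862·55 + 1.1234·59 + 0.1663·58 + 0.0904·57 + 0.1093·26 + 0.1414·100 + 0.1845·94 = 123.0768
  x_3 = 0.0672·19 + 0.1334·55 + 0.0753·59 + 1.1415·58 + 0.0381·57 + 0.0479·26 + 0.0437·100 + 0.1664·94 = 102.6962
  x_4 = 0.1316·19 + 0.0631·55 + 0.0457·59 + 0.1352·58 + 1.0991·57 + 0.1040·26 + 0.0728·100 + 0.1051·94 = 99.0224
  x_5 = 0.1043·19 + 0.0690·55 + 0.1124·59 + 0.1198·58 + 0.0365·57 + 1.0484·26 + 0.0426·100 + 0.1200·94 = 64.2343
  x_6 = 0.1725·19 + 0.0888·55 + 0.1329·59 + 0.0907·58 + 0.0489·57 + 0.1364·26 + 1.1308·100 + 0.1893·94 = 158.4694
  x_7 = 0.1160·19 + 0.0681·55 + 0.0792·59 + 0.1638·58 + 0.0938·57 + 0.0672·26 + 0.0782·100 + 1.1750·94 = 145.4918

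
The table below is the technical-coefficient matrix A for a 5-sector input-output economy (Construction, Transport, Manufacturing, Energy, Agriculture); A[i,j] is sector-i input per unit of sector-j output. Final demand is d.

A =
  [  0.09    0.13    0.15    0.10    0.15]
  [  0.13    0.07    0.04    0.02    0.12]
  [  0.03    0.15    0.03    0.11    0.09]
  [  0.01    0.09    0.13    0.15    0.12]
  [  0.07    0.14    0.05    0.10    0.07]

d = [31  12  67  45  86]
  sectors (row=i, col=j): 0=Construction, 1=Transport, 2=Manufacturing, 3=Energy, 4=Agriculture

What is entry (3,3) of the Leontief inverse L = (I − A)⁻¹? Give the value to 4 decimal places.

Form M = I − A:
  [  0.91   -0.13   -0.15   -0.10   -0.15]
  [ -0.13    0.93   -0.04   -0.02   -0.12]
  [ -0.03   -0.15    0.97   -0.11   -0.09]
  [ -0.01   -0.09   -0.13    0.85   -0.12]
  [ -0.07   -0.14   -0.05   -0.10    0.93]
Leontief inverse L = M⁻¹:
  [  1.1670    0.2613    0.2327    0.2054    0.2710]
  [  0.1845    1.1551    0.0978    0.0850    0.1992]
  [  0.0837    0.2295    1.0857    0.1758    0.1709]
  [  0.0640    0.1925    0.1949    1.2389    0.2139]
  [  0.1270    0.2266    0.1116    0.1709    1.1578]
Total output x = L · d:
  x_0 = 1.1670·31 + 0.2613·12 + 0.2327·67 + 0.2054·45 + 0.2710·86 = 87.4569
  x_1 = 0.1845·31 + 1.1551·12 + 0.0978·67 + 0.0850·45 + 0.1992·86 = 47.0913
  x_2 = 0.0837·31 + 0.2295·12 + 1.0857·67 + 0.1758·45 + 0.1709·86 = 100.6986
  x_3 = 0.0640·31 + 0.1925·12 + 0.1949·67 + 1.2389·45 + 0.2139·86 = 91.4956
  x_4 = 0.1270·31 + 0.2266·12 + 0.1116·67 + 0.1709·45 + 1.1578·86 = 121.3970

L[3,3] = 1.2389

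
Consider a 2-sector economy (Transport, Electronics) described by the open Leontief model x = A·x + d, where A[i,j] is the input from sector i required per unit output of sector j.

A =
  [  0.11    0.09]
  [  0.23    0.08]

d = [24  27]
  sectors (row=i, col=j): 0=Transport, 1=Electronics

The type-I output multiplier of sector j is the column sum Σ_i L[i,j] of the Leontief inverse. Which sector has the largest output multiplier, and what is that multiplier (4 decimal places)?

Transport (1.4409)

Form M = I − A:
  [  0.89   -0.09]
  [ -0.23    0.92]
Leontief inverse L = M⁻¹:
  [  1.1527    0.1128]
  [  0.2882    1.1151]
Total output x = L · d:
  x_0 = 1.1527·24 + 0.1128·27 = 30.7104
  x_1 = 0.2882·24 + 1.1151·27 = 37.0254
Output multipliers (column sums of L):
  Transport: 1.4409
  Electronics: 1.2279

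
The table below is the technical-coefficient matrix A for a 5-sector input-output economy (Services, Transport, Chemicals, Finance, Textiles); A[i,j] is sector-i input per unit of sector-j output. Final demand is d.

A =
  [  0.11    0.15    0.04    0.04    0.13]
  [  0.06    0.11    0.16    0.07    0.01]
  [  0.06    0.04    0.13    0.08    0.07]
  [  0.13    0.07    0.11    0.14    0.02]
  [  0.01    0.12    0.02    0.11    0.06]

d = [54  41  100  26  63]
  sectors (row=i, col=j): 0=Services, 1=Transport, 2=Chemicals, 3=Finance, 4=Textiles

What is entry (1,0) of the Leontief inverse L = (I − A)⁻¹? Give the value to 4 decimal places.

Form M = I − A:
  [  0.89   -0.15   -0.04   -0.04   -0.13]
  [ -0.06    0.89   -0.16   -0.07   -0.01]
  [ -0.06   -0.04    0.87   -0.08   -0.07]
  [ -0.13   -0.07   -0.11    0.86   -0.02]
  [ -0.01   -0.12   -0.02   -0.11    0.94]
Leontief inverse L = M⁻¹:
  [  1.1644    0.2332    0.1138    0.1060    0.1743]
  [  0.1143    1.1703    0.2379    0.1289    0.0487]
  [  0.1082    0.0972    1.1921    0.1376    0.1077]
  [  0.2004    0.1469    0.1909    1.2107    0.0693]
  [  0.0527    0.1711    0.0793    0.1622    1.0823]
Total output x = L · d:
  x_0 = 1.1644·54 + 0.2332·41 + 0.1138·100 + 0.1060·26 + 0.1743·63 = 97.5588
  x_1 = 0.1143·54 + 1.1703·41 + 0.2379·100 + 0.1289·26 + 0.0487·63 = 84.3650
  x_2 = 0.1082·54 + 0.0972·41 + 1.1921·100 + 0.1376·26 + 0.1077·63 = 139.4066
  x_3 = 0.2004·54 + 0.1469·41 + 0.1909·100 + 1.2107·26 + 0.0693·63 = 71.7754
  x_4 = 0.0527·54 + 0.1711·41 + 0.0793·100 + 0.1622·26 + 1.0823·63 = 90.1945

L[1,0] = 0.1143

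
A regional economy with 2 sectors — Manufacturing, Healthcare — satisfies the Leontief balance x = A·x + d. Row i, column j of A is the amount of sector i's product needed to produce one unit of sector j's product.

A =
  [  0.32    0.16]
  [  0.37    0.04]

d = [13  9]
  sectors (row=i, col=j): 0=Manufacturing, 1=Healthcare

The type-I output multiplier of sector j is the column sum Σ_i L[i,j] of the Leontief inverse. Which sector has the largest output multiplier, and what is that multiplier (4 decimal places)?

Form M = I − A:
  [  0.68   -0.16]
  [ -0.37    0.96]
Leontief inverse L = M⁻¹:
  [  1.6173    0.2695]
  [  0.6233    1.1456]
Total output x = L · d:
  x_0 = 1.6173·13 + 0.2695·9 = 23.4501
  x_1 = 0.6233·13 + 1.1456·9 = 18.4131
Output multipliers (column sums of L):
  Manufacturing: 2.2406
  Healthcare: 1.4151

Manufacturing (2.2406)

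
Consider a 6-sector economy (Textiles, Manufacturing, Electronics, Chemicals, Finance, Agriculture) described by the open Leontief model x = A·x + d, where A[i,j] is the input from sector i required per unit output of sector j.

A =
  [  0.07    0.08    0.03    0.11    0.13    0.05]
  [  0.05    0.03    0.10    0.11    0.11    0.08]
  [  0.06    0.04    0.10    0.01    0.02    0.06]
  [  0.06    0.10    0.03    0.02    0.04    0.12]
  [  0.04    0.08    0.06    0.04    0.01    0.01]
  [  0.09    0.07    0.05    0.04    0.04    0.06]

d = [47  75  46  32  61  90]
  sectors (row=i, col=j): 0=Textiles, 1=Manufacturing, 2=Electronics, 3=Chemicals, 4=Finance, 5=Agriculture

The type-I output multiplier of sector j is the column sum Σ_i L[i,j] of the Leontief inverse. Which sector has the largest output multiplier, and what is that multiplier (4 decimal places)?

Form M = I − A:
  [  0.93   -0.08   -0.03   -0.11   -0.13   -0.05]
  [ -0.05    0.97   -0.10   -0.11   -0.11   -0.08]
  [ -0.06   -0.04    0.90   -0.01   -0.02   -0.06]
  [ -0.06   -0.10   -0.03    0.98   -0.04   -0.12]
  [ -0.04   -0.08   -0.06   -0.04    0.99   -0.01]
  [ -0.09   -0.07   -0.05   -0.04   -0.04    0.94]
Leontief inverse L = M⁻¹:
  [  1.1136    0.1317    0.0736    0.1515    0.1724    0.0963]
  [  0.0953    1.0809    0.1449    0.1446    0.1465    0.1263]
  [  0.0893    0.0678    1.1308    0.0347    0.0470    0.0876]
  [  0.0986    0.1377    0.0678    1.0573    0.0787    0.1571]
  [  0.0634    0.1034    0.0868    0.0634    1.0357    0.0368]
  [  0.1254    0.1070    0.0846    0.0748    0.0773    1.0954]
Total output x = L · d:
  x_0 = 1.1136·47 + 0.1317·75 + 0.0736·46 + 0.1515·32 + 0.1724·61 + 0.0963·90 = 89.6318
  x_1 = 0.0953·47 + 1.0809·75 + 0.1449·46 + 0.1446·32 + 0.1465·61 + 0.1263·90 = 117.1434
  x_2 = 0.0893·47 + 0.0678·75 + 1.1308·46 + 0.0347·32 + 0.0470·61 + 0.0876·90 = 73.1634
  x_3 = 0.0986·47 + 0.1377·75 + 0.0678·46 + 1.0573·32 + 0.0787·61 + 0.1571·90 = 70.8541
  x_4 = 0.0634·47 + 0.1034·75 + 0.0868·46 + 0.0634·32 + 1.0357·61 + 0.0368·90 = 83.2482
  x_5 = 0.1254·47 + 0.1070·75 + 0.0846·46 + 0.0748·32 + 0.0773·61 + 1.0954·90 = 123.4991
Output multipliers (column sums of L):
  Textiles: 1.5856
  Manufacturing: 1.6284
  Electronics: 1.5885
  Chemicals: 1.5262
  Finance: 1.5576
  Agriculture: 1.5996

Manufacturing (1.6284)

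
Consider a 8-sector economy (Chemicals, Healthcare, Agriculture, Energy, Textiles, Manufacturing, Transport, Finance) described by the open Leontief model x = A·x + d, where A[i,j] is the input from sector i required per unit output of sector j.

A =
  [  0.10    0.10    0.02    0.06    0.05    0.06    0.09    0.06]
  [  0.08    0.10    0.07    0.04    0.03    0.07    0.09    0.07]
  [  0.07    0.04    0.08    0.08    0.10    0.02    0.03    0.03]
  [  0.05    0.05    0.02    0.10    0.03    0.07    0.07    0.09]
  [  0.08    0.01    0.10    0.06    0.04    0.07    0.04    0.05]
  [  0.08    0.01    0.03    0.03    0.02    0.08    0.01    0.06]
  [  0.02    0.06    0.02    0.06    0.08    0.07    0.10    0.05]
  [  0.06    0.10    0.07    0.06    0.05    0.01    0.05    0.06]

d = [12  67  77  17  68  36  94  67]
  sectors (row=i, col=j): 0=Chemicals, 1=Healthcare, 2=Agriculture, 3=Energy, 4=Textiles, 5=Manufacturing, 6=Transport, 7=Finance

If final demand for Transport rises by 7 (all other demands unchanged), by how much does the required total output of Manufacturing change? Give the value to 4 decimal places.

0.3051

Form M = I − A:
  [  0.90   -0.10   -0.02   -0.06   -0.05   -0.06   -0.09   -0.06]
  [ -0.08    0.90   -0.07   -0.04   -0.03   -0.07   -0.09   -0.07]
  [ -0.07   -0.04    0.92   -0.08   -0.10   -0.02   -0.03   -0.03]
  [ -0.05   -0.05   -0.02    0.90   -0.03   -0.07   -0.07   -0.09]
  [ -0.08   -0.01   -0.10   -0.06    0.96   -0.07   -0.04   -0.05]
  [ -0.08   -0.01   -0.03   -0.03   -0.02    0.92   -0.01   -0.06]
  [ -0.02   -0.06   -0.02   -0.06   -0.08   -0.07    0.90   -0.05]
  [ -0.06   -0.10   -0.07   -0.06   -0.05   -0.01   -0.05    0.94]
Leontief inverse L = M⁻¹:
  [  1.1690    0.1661    0.0681    0.1206    0.0989    0.1204    0.1577    0.1220]
  [  0.1496    1.1660    0.1207    0.1014    0.0824    0.1284    0.1558    0.1308]
  [  0.1288    0.0885    1.1251    0.1351    0.1432    0.0678    0.0813    0.0799]
  [  0.1080    0.1056    0.0611    1.1554    0.0720    0.1210    0.1259    0.1456]
  [  0.1374    0.0579    0.1408    0.1127    1.0836    0.1152    0.0879    0.0980]
  [  0.1226    0.0461    0.0572    0.0648    0.0476    1.1126    0.0436    0.0952]
  [  0.0744    0.1079    0.0621    0.1109    0.1210    0.1208    1.1524    0.1008]
  [  0.1196    0.1573    0.1163    0.1149    0.0949    0.0585    0.1072    1.1124]
Total output x = L · d:
  x_0 = 1.1690·12 + 0.1661·67 + 0.0681·77 + 0.1206·17 + 0.0989·68 + 0.1204·36 + 0.1577·94 + 0.1220·67 = 66.5116
  x_1 = 0.1496·12 + 1.1660·67 + 0.1207·77 + 0.1014·17 + 0.0824·68 + 0.1284·36 + 0.1558·94 + 0.1308·67 = 124.5689
  x_2 = 0.1288·12 + 0.0885·67 + 1.1251·77 + 0.1351·17 + 0.1432·68 + 0.0678·36 + 0.0813·94 + 0.0799·67 = 121.5739
  x_3 = 0.1080·12 + 0.1056·67 + 0.0611·77 + 1.1554·17 + 0.0720·68 + 0.1210·36 + 0.1259·94 + 0.1456·67 = 63.5516
  x_4 = 0.1374·12 + 0.0579·67 + 0.1408·77 + 0.1127·17 + 1.0836·68 + 0.1152·36 + 0.0879·94 + 0.0980·67 = 110.9427
  x_5 = 0.1226·12 + 0.0461·67 + 0.0572·77 + 0.0648·17 + 0.0476·68 + 1.1126·36 + 0.0436·94 + 0.0952·67 = 63.8327
  x_6 = 0.0744·12 + 0.1079·67 + 0.0621·77 + 0.1109·17 + 0.1210·68 + 0.1208·36 + 1.1524·94 + 0.1008·67 = 142.4385
  x_7 = 0.1196·12 + 0.1573·67 + 0.1163·77 + 0.1149·17 + 0.0949·68 + 0.0585·36 + 0.1072·94 + 1.1124·67 = 116.0407
Δx_5 = L[5,6] · Δd_6 = 0.0436 · 7 = 0.3051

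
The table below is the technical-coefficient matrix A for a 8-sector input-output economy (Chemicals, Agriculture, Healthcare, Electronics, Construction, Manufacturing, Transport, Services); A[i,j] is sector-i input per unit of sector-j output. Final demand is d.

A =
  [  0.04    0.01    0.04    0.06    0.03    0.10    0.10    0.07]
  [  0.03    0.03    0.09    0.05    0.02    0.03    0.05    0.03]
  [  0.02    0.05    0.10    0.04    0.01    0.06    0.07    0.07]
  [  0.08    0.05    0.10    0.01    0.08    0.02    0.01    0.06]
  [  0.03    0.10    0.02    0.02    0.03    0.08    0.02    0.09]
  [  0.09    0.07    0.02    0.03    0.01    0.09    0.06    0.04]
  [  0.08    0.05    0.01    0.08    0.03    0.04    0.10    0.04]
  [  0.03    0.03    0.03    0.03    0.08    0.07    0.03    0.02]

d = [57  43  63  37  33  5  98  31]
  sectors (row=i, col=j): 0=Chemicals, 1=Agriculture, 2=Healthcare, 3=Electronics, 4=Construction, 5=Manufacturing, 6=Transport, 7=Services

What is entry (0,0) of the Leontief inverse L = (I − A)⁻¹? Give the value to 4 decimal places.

L[0,0] = 1.0832

Form M = I − A:
  [  0.96   -0.01   -0.04   -0.06   -0.03   -0.10   -0.10   -0.07]
  [ -0.03    0.97   -0.09   -0.05   -0.02   -0.03   -0.05   -0.03]
  [ -0.02   -0.05    0.90   -0.04   -0.01   -0.06   -0.07   -0.07]
  [ -0.08   -0.05   -0.10    0.99   -0.08   -0.02   -0.01   -0.06]
  [ -0.03   -0.10   -0.02   -0.02    0.97   -0.08   -0.02   -0.09]
  [ -0.09   -0.07   -0.02   -0.03   -0.01    0.91   -0.06   -0.04]
  [ -0.08   -0.05   -0.01   -0.08   -0.03   -0.04    0.90   -0.04]
  [ -0.03   -0.03   -0.03   -0.03   -0.08   -0.07   -0.03    0.98]
Leontief inverse L = M⁻¹:
  [  1.0832    0.0469    0.0727    0.0915    0.0575    0.1470    0.1443    0.1068]
  [  0.0574    1.0561    0.1214    0.0728    0.0389    0.0623    0.0823    0.0590]
  [  0.0551    0.0825    1.1372    0.0693    0.0339    0.1011    0.1109    0.1037]
  [  0.1082    0.0823    0.1358    1.0372    0.1022    0.0650    0.0485    0.0975]
  [  0.0611    0.1291    0.0512    0.0451    1.0524    0.1193    0.0537    0.1185]
  [  0.1274    0.0999    0.0519    0.0604    0.0324    1.1339    0.1032    0.0730]
  [  0.1200    0.0824    0.0443    0.1116    0.0576    0.0825    1.1430    0.0764]
  [  0.0577    0.0590    0.0542    0.0503    0.0971    0.1048    0.0586    1.0489]
Total output x = L · d:
  x_0 = 1.0832·57 + 0.0469·43 + 0.0727·63 + 0.0915·37 + 0.0575·33 + 0.1470·5 + 0.1443·98 + 0.1068·31 = 91.8072
  x_1 = 0.0574·57 + 1.0561·43 + 0.1214·63 + 0.0728·37 + 0.0389·33 + 0.0623·5 + 0.0823·98 + 0.0590·31 = 70.5104
  x_2 = 0.0551·57 + 0.0825·43 + 1.1372·63 + 0.0693·37 + 0.0339·33 + 0.1011·5 + 0.1109·98 + 0.1037·31 = 96.5938
  x_3 = 0.1082·57 + 0.0823·43 + 0.1358·63 + 1.0372·37 + 0.1022·33 + 0.0650·5 + 0.0485·98 + 0.0975·31 = 68.1147
  x_4 = 0.0611·57 + 0.1291·43 + 0.0512·63 + 0.0451·37 + 1.0524·33 + 0.1193·5 + 0.0537·98 + 0.1185·31 = 58.1966
  x_5 = 0.1274·57 + 0.0999·43 + 0.0519·63 + 0.0604·37 + 0.0324·33 + 1.1339·5 + 0.1032·98 + 0.0730·31 = 36.1747
  x_6 = 0.1200·57 + 0.0824·43 + 0.0443·63 + 0.1116·37 + 0.0576·33 + 0.0825·5 + 1.1430·98 + 0.0764·31 = 134.0014
  x_7 = 0.0577·57 + 0.0590·43 + 0.0542·63 + 0.0503·37 + 0.0971·33 + 0.1048·5 + 0.0586·98 + 1.0489·31 = 53.0804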